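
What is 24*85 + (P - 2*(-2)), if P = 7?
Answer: 2051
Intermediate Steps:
24*85 + (P - 2*(-2)) = 24*85 + (7 - 2*(-2)) = 2040 + (7 + 4) = 2040 + 11 = 2051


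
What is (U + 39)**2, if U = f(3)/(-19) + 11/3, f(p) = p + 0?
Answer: 5870929/3249 ≈ 1807.0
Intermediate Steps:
f(p) = p
U = 200/57 (U = 3/(-19) + 11/3 = 3*(-1/19) + 11*(1/3) = -3/19 + 11/3 = 200/57 ≈ 3.5088)
(U + 39)**2 = (200/57 + 39)**2 = (2423/57)**2 = 5870929/3249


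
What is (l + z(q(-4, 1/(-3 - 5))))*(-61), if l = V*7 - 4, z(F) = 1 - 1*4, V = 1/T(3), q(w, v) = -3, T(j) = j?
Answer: 854/3 ≈ 284.67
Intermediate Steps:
V = ⅓ (V = 1/3 = ⅓ ≈ 0.33333)
z(F) = -3 (z(F) = 1 - 4 = -3)
l = -5/3 (l = (⅓)*7 - 4 = 7/3 - 4 = -5/3 ≈ -1.6667)
(l + z(q(-4, 1/(-3 - 5))))*(-61) = (-5/3 - 3)*(-61) = -14/3*(-61) = 854/3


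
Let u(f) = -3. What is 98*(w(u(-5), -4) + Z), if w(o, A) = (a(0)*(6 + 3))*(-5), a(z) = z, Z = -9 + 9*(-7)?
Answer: -7056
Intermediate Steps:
Z = -72 (Z = -9 - 63 = -72)
w(o, A) = 0 (w(o, A) = (0*(6 + 3))*(-5) = (0*9)*(-5) = 0*(-5) = 0)
98*(w(u(-5), -4) + Z) = 98*(0 - 72) = 98*(-72) = -7056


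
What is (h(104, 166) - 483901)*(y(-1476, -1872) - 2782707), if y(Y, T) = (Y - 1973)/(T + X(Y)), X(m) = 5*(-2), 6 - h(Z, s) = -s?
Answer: 2533313503645125/1882 ≈ 1.3461e+12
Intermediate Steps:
h(Z, s) = 6 + s (h(Z, s) = 6 - (-1)*s = 6 + s)
X(m) = -10
y(Y, T) = (-1973 + Y)/(-10 + T) (y(Y, T) = (Y - 1973)/(T - 10) = (-1973 + Y)/(-10 + T))
(h(104, 166) - 483901)*(y(-1476, -1872) - 2782707) = ((6 + 166) - 483901)*((-1973 - 1476)/(-10 - 1872) - 2782707) = (172 - 483901)*(-3449/(-1882) - 2782707) = -483729*(-1/1882*(-3449) - 2782707) = -483729*(3449/1882 - 2782707) = -483729*(-5237051125/1882) = 2533313503645125/1882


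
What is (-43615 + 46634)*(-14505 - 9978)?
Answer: -73914177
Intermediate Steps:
(-43615 + 46634)*(-14505 - 9978) = 3019*(-24483) = -73914177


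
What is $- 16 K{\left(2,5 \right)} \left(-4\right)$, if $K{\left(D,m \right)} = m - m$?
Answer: $0$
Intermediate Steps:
$K{\left(D,m \right)} = 0$
$- 16 K{\left(2,5 \right)} \left(-4\right) = \left(-16\right) 0 \left(-4\right) = 0 \left(-4\right) = 0$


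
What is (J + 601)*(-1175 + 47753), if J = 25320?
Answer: 1207348338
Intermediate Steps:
(J + 601)*(-1175 + 47753) = (25320 + 601)*(-1175 + 47753) = 25921*46578 = 1207348338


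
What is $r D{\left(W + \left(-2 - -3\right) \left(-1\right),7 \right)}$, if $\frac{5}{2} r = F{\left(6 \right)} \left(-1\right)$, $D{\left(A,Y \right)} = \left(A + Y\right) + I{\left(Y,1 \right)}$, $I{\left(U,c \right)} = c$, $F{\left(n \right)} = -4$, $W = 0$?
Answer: $\frac{56}{5} \approx 11.2$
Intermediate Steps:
$D{\left(A,Y \right)} = 1 + A + Y$ ($D{\left(A,Y \right)} = \left(A + Y\right) + 1 = 1 + A + Y$)
$r = \frac{8}{5}$ ($r = \frac{2 \left(\left(-4\right) \left(-1\right)\right)}{5} = \frac{2}{5} \cdot 4 = \frac{8}{5} \approx 1.6$)
$r D{\left(W + \left(-2 - -3\right) \left(-1\right),7 \right)} = \frac{8 \left(1 + \left(0 + \left(-2 - -3\right) \left(-1\right)\right) + 7\right)}{5} = \frac{8 \left(1 + \left(0 + \left(-2 + 3\right) \left(-1\right)\right) + 7\right)}{5} = \frac{8 \left(1 + \left(0 + 1 \left(-1\right)\right) + 7\right)}{5} = \frac{8 \left(1 + \left(0 - 1\right) + 7\right)}{5} = \frac{8 \left(1 - 1 + 7\right)}{5} = \frac{8}{5} \cdot 7 = \frac{56}{5}$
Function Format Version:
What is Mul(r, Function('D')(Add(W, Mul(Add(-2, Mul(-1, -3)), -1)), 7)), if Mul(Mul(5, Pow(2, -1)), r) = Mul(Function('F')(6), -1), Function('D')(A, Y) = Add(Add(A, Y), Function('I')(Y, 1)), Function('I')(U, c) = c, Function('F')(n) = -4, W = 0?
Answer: Rational(56, 5) ≈ 11.200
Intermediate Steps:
Function('D')(A, Y) = Add(1, A, Y) (Function('D')(A, Y) = Add(Add(A, Y), 1) = Add(1, A, Y))
r = Rational(8, 5) (r = Mul(Rational(2, 5), Mul(-4, -1)) = Mul(Rational(2, 5), 4) = Rational(8, 5) ≈ 1.6000)
Mul(r, Function('D')(Add(W, Mul(Add(-2, Mul(-1, -3)), -1)), 7)) = Mul(Rational(8, 5), Add(1, Add(0, Mul(Add(-2, Mul(-1, -3)), -1)), 7)) = Mul(Rational(8, 5), Add(1, Add(0, Mul(Add(-2, 3), -1)), 7)) = Mul(Rational(8, 5), Add(1, Add(0, Mul(1, -1)), 7)) = Mul(Rational(8, 5), Add(1, Add(0, -1), 7)) = Mul(Rational(8, 5), Add(1, -1, 7)) = Mul(Rational(8, 5), 7) = Rational(56, 5)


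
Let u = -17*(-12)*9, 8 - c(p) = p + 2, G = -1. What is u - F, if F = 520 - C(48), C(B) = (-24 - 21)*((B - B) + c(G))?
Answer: 1001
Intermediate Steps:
c(p) = 6 - p (c(p) = 8 - (p + 2) = 8 - (2 + p) = 8 + (-2 - p) = 6 - p)
u = 1836 (u = 204*9 = 1836)
C(B) = -315 (C(B) = (-24 - 21)*((B - B) + (6 - 1*(-1))) = -45*(0 + (6 + 1)) = -45*(0 + 7) = -45*7 = -315)
F = 835 (F = 520 - 1*(-315) = 520 + 315 = 835)
u - F = 1836 - 1*835 = 1836 - 835 = 1001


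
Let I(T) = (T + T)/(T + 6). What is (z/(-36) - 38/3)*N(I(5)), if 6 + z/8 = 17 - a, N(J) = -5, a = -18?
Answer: 860/9 ≈ 95.556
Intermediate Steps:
I(T) = 2*T/(6 + T) (I(T) = (2*T)/(6 + T) = 2*T/(6 + T))
z = 232 (z = -48 + 8*(17 - 1*(-18)) = -48 + 8*(17 + 18) = -48 + 8*35 = -48 + 280 = 232)
(z/(-36) - 38/3)*N(I(5)) = (232/(-36) - 38/3)*(-5) = (232*(-1/36) - 38*⅓)*(-5) = (-58/9 - 38/3)*(-5) = -172/9*(-5) = 860/9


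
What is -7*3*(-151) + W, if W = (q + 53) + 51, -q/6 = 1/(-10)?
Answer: 16378/5 ≈ 3275.6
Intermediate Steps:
q = ⅗ (q = -6/(-10) = -6*(-⅒) = ⅗ ≈ 0.60000)
W = 523/5 (W = (⅗ + 53) + 51 = 268/5 + 51 = 523/5 ≈ 104.60)
-7*3*(-151) + W = -7*3*(-151) + 523/5 = -21*(-151) + 523/5 = 3171 + 523/5 = 16378/5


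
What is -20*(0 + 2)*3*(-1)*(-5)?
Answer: -600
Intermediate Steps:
-20*(0 + 2)*3*(-1)*(-5) = -40*(-3)*(-5) = -20*(-6)*(-5) = 120*(-5) = -600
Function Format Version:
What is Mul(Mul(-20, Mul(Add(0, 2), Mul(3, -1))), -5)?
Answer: -600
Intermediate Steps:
Mul(Mul(-20, Mul(Add(0, 2), Mul(3, -1))), -5) = Mul(Mul(-20, Mul(2, -3)), -5) = Mul(Mul(-20, -6), -5) = Mul(120, -5) = -600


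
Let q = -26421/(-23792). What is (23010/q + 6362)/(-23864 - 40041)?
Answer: -238514774/562811335 ≈ -0.42379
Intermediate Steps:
q = 26421/23792 (q = -26421*(-1/23792) = 26421/23792 ≈ 1.1105)
(23010/q + 6362)/(-23864 - 40041) = (23010/(26421/23792) + 6362)/(-23864 - 40041) = (23010*(23792/26421) + 6362)/(-63905) = (182484640/8807 + 6362)*(-1/63905) = (238514774/8807)*(-1/63905) = -238514774/562811335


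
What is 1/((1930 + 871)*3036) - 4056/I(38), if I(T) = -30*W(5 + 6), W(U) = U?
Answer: 522599381/42519180 ≈ 12.291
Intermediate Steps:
I(T) = -330 (I(T) = -30*(5 + 6) = -30*11 = -330)
1/((1930 + 871)*3036) - 4056/I(38) = 1/((1930 + 871)*3036) - 4056/(-330) = (1/3036)/2801 - 4056*(-1/330) = (1/2801)*(1/3036) + 676/55 = 1/8503836 + 676/55 = 522599381/42519180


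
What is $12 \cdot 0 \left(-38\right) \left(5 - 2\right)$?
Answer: $0$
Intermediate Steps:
$12 \cdot 0 \left(-38\right) \left(5 - 2\right) = 12 \cdot 0 \left(5 - 2\right) = 0 \cdot 3 = 0$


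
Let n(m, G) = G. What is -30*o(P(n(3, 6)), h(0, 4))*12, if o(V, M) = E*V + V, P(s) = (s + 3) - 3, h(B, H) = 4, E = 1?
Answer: -4320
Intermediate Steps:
P(s) = s (P(s) = (3 + s) - 3 = s)
o(V, M) = 2*V (o(V, M) = 1*V + V = V + V = 2*V)
-30*o(P(n(3, 6)), h(0, 4))*12 = -60*6*12 = -30*12*12 = -360*12 = -4320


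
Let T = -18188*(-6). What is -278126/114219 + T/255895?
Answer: -58706561738/29228071005 ≈ -2.0086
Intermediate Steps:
T = 109128
-278126/114219 + T/255895 = -278126/114219 + 109128/255895 = -58706561738/29228071005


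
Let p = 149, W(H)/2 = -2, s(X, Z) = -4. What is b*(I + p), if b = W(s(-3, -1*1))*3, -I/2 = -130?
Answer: -4908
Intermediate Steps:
I = 260 (I = -2*(-130) = 260)
W(H) = -4 (W(H) = 2*(-2) = -4)
b = -12 (b = -4*3 = -12)
b*(I + p) = -12*(260 + 149) = -12*409 = -4908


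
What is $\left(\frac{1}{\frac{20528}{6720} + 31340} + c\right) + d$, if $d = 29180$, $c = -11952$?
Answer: $\frac{226790822344}{13164083} \approx 17228.0$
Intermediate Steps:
$\left(\frac{1}{\frac{20528}{6720} + 31340} + c\right) + d = \left(\frac{1}{\frac{20528}{6720} + 31340} - 11952\right) + 29180 = \left(\frac{1}{20528 \cdot \frac{1}{6720} + 31340} - 11952\right) + 29180 = \left(\frac{1}{\frac{1283}{420} + 31340} - 11952\right) + 29180 = \left(\frac{1}{\frac{13164083}{420}} - 11952\right) + 29180 = \left(\frac{420}{13164083} - 11952\right) + 29180 = - \frac{157337119596}{13164083} + 29180 = \frac{226790822344}{13164083}$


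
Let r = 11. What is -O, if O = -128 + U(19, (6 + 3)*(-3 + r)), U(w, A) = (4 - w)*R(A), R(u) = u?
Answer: 1208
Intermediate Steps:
U(w, A) = A*(4 - w) (U(w, A) = (4 - w)*A = A*(4 - w))
O = -1208 (O = -128 + ((6 + 3)*(-3 + 11))*(4 - 1*19) = -128 + (9*8)*(4 - 19) = -128 + 72*(-15) = -128 - 1080 = -1208)
-O = -1*(-1208) = 1208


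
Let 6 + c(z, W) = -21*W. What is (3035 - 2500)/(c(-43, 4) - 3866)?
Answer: -535/3956 ≈ -0.13524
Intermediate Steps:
c(z, W) = -6 - 21*W
(3035 - 2500)/(c(-43, 4) - 3866) = (3035 - 2500)/((-6 - 21*4) - 3866) = 535/((-6 - 84) - 3866) = 535/(-90 - 3866) = 535/(-3956) = 535*(-1/3956) = -535/3956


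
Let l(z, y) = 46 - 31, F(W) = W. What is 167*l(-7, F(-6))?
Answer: 2505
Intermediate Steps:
l(z, y) = 15
167*l(-7, F(-6)) = 167*15 = 2505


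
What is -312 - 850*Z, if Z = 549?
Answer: -466962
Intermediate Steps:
-312 - 850*Z = -312 - 850*549 = -312 - 466650 = -466962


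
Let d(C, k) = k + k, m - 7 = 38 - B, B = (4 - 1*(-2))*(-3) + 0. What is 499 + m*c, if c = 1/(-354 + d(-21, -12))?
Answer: 2993/6 ≈ 498.83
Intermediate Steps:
B = -18 (B = (4 + 2)*(-3) + 0 = 6*(-3) + 0 = -18 + 0 = -18)
m = 63 (m = 7 + (38 - 1*(-18)) = 7 + (38 + 18) = 7 + 56 = 63)
d(C, k) = 2*k
c = -1/378 (c = 1/(-354 + 2*(-12)) = 1/(-354 - 24) = 1/(-378) = -1/378 ≈ -0.0026455)
499 + m*c = 499 + 63*(-1/378) = 499 - 1/6 = 2993/6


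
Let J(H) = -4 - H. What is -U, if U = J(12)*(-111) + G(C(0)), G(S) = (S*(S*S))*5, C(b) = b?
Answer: -1776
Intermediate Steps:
G(S) = 5*S³ (G(S) = (S*S²)*5 = S³*5 = 5*S³)
U = 1776 (U = (-4 - 1*12)*(-111) + 5*0³ = (-4 - 12)*(-111) + 5*0 = -16*(-111) + 0 = 1776 + 0 = 1776)
-U = -1*1776 = -1776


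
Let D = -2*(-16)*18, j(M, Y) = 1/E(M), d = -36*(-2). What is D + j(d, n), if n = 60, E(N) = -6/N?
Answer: 564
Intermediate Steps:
d = 72
j(M, Y) = -M/6 (j(M, Y) = 1/(-6/M) = -M/6)
D = 576 (D = 32*18 = 576)
D + j(d, n) = 576 - 1/6*72 = 576 - 12 = 564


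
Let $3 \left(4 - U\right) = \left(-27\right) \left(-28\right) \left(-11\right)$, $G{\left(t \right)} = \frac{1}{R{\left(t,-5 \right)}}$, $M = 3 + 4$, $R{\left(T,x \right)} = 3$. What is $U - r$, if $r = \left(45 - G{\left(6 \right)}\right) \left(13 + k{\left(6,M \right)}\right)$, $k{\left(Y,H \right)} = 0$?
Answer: $\frac{6586}{3} \approx 2195.3$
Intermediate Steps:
$M = 7$
$G{\left(t \right)} = \frac{1}{3}$
$U = 2776$ ($U = 4 - \frac{\left(-27\right) \left(-28\right) \left(-11\right)}{3} = 4 - \frac{756 \left(-11\right)}{3} = 4 - -2772 = 4 + 2772 = 2776$)
$r = \frac{1742}{3}$ ($r = \left(45 - \frac{1}{3}\right) \left(13 + 0\right) = \left(45 - \frac{1}{3}\right) 13 = \frac{134}{3} \cdot 13 = \frac{1742}{3} \approx 580.67$)
$U - r = 2776 - \frac{1742}{3} = \frac{6586}{3}$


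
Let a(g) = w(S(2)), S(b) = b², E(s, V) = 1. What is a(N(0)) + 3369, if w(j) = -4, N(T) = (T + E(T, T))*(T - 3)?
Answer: 3365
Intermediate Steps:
N(T) = (1 + T)*(-3 + T) (N(T) = (T + 1)*(T - 3) = (1 + T)*(-3 + T))
a(g) = -4
a(N(0)) + 3369 = -4 + 3369 = 3365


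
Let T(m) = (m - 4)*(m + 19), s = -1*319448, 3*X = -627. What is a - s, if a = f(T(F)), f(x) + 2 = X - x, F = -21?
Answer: 319187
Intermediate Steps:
X = -209 (X = (⅓)*(-627) = -209)
s = -319448
T(m) = (-4 + m)*(19 + m)
f(x) = -211 - x (f(x) = -2 + (-209 - x) = -211 - x)
a = -261 (a = -211 - (-76 + (-21)² + 15*(-21)) = -211 - (-76 + 441 - 315) = -211 - 1*50 = -211 - 50 = -261)
a - s = -261 - 1*(-319448) = -261 + 319448 = 319187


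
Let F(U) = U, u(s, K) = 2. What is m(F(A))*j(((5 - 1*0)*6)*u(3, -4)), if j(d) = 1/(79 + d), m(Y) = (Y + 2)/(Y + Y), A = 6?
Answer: 2/417 ≈ 0.0047962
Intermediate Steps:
m(Y) = (2 + Y)/(2*Y) (m(Y) = (2 + Y)/((2*Y)) = (2 + Y)*(1/(2*Y)) = (2 + Y)/(2*Y))
m(F(A))*j(((5 - 1*0)*6)*u(3, -4)) = ((1/2)*(2 + 6)/6)/(79 + ((5 - 1*0)*6)*2) = ((1/2)*(1/6)*8)/(79 + ((5 + 0)*6)*2) = 2/(3*(79 + (5*6)*2)) = 2/(3*(79 + 30*2)) = 2/(3*(79 + 60)) = (2/3)/139 = (2/3)*(1/139) = 2/417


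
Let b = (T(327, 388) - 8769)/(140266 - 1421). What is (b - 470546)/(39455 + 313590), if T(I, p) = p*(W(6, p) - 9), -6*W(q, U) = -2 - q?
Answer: -19430843/14578725 ≈ -1.3328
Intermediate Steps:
W(q, U) = ⅓ + q/6 (W(q, U) = -(-2 - q)/6 = ⅓ + q/6)
T(I, p) = -23*p/3 (T(I, p) = p*((⅓ + (⅙)*6) - 9) = p*((⅓ + 1) - 9) = p*(4/3 - 9) = p*(-23/3) = -23*p/3)
b = -5033/59505 (b = (-23/3*388 - 8769)/(140266 - 1421) = (-8924/3 - 8769)/138845 = -35231/3*1/138845 = -5033/59505 ≈ -0.084581)
(b - 470546)/(39455 + 313590) = (-5033/59505 - 470546)/(39455 + 313590) = -27999844763/59505/353045 = -27999844763/59505*1/353045 = -19430843/14578725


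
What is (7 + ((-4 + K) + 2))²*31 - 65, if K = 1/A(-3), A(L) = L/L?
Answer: 1051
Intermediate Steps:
A(L) = 1
K = 1 (K = 1/1 = 1)
(7 + ((-4 + K) + 2))²*31 - 65 = (7 + ((-4 + 1) + 2))²*31 - 65 = (7 + (-3 + 2))²*31 - 65 = (7 - 1)²*31 - 65 = 6²*31 - 65 = 36*31 - 65 = 1116 - 65 = 1051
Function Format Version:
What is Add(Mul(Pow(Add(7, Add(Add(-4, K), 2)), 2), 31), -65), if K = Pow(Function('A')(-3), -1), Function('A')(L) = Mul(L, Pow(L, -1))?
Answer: 1051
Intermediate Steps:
Function('A')(L) = 1
K = 1 (K = Pow(1, -1) = 1)
Add(Mul(Pow(Add(7, Add(Add(-4, K), 2)), 2), 31), -65) = Add(Mul(Pow(Add(7, Add(Add(-4, 1), 2)), 2), 31), -65) = Add(Mul(Pow(Add(7, Add(-3, 2)), 2), 31), -65) = Add(Mul(Pow(Add(7, -1), 2), 31), -65) = Add(Mul(Pow(6, 2), 31), -65) = Add(Mul(36, 31), -65) = Add(1116, -65) = 1051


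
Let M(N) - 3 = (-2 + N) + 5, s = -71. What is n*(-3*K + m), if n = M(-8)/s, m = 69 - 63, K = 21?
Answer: -114/71 ≈ -1.6056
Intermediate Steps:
M(N) = 6 + N (M(N) = 3 + ((-2 + N) + 5) = 3 + (3 + N) = 6 + N)
m = 6
n = 2/71 (n = (6 - 8)/(-71) = -2*(-1/71) = 2/71 ≈ 0.028169)
n*(-3*K + m) = 2*(-3*21 + 6)/71 = 2*(-63 + 6)/71 = (2/71)*(-57) = -114/71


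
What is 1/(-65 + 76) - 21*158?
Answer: -36497/11 ≈ -3317.9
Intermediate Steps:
1/(-65 + 76) - 21*158 = 1/11 - 3318 = -36497/11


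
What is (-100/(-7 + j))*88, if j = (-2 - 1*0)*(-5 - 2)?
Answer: -8800/7 ≈ -1257.1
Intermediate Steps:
j = 14 (j = (-2 + 0)*(-7) = -2*(-7) = 14)
(-100/(-7 + j))*88 = (-100/(-7 + 14))*88 = (-100/7)*88 = ((1/7)*(-100))*88 = -100/7*88 = -8800/7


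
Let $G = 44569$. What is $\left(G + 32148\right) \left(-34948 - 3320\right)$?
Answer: $-2935806156$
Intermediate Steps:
$\left(G + 32148\right) \left(-34948 - 3320\right) = \left(44569 + 32148\right) \left(-34948 - 3320\right) = 76717 \left(-38268\right) = -2935806156$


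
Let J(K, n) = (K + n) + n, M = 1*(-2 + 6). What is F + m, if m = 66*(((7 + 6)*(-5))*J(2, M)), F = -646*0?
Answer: -42900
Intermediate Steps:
M = 4 (M = 1*4 = 4)
J(K, n) = K + 2*n
F = 0
m = -42900 (m = 66*(((7 + 6)*(-5))*(2 + 2*4)) = 66*((13*(-5))*(2 + 8)) = 66*(-65*10) = 66*(-650) = -42900)
F + m = 0 - 42900 = -42900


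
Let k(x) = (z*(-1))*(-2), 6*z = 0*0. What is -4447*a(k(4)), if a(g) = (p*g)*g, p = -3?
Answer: 0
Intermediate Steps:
z = 0 (z = (0*0)/6 = (⅙)*0 = 0)
k(x) = 0 (k(x) = (0*(-1))*(-2) = 0*(-2) = 0)
a(g) = -3*g² (a(g) = (-3*g)*g = -3*g²)
-4447*a(k(4)) = -(-13341)*0² = -(-13341)*0 = -4447*0 = 0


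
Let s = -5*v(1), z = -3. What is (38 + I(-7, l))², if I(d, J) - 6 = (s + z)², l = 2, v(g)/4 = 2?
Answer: 3583449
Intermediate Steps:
v(g) = 8 (v(g) = 4*2 = 8)
s = -40 (s = -5*8 = -40)
I(d, J) = 1855 (I(d, J) = 6 + (-40 - 3)² = 6 + (-43)² = 6 + 1849 = 1855)
(38 + I(-7, l))² = (38 + 1855)² = 1893² = 3583449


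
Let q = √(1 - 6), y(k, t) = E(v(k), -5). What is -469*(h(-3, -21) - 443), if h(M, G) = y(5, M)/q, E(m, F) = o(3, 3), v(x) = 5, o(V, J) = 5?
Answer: 207767 + 469*I*√5 ≈ 2.0777e+5 + 1048.7*I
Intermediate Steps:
E(m, F) = 5
y(k, t) = 5
q = I*√5 (q = √(-5) = I*√5 ≈ 2.2361*I)
h(M, G) = -I*√5 (h(M, G) = 5/((I*√5)) = 5*(-I*√5/5) = -I*√5)
-469*(h(-3, -21) - 443) = -469*(-I*√5 - 443) = -469*(-443 - I*√5) = 207767 + 469*I*√5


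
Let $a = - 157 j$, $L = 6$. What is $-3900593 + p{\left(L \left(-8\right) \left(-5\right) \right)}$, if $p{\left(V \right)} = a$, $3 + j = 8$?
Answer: $-3901378$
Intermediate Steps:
$j = 5$ ($j = -3 + 8 = 5$)
$a = -785$ ($a = \left(-157\right) 5 = -785$)
$p{\left(V \right)} = -785$
$-3900593 + p{\left(L \left(-8\right) \left(-5\right) \right)} = -3900593 - 785 = -3901378$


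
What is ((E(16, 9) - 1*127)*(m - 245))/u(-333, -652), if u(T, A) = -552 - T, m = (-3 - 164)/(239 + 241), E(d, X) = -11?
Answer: -2708641/17520 ≈ -154.60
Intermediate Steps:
m = -167/480 ≈ -0.34792
((E(16, 9) - 1*127)*(m - 245))/u(-333, -652) = ((-11 - 1*127)*(-167/480 - 245))/(-552 - 1*(-333)) = ((-11 - 127)*(-117767/480))/(-552 + 333) = -138*(-117767/480)/(-219) = (2708641/80)*(-1/219) = -2708641/17520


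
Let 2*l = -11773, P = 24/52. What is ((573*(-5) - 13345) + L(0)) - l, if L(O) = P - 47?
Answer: -269621/26 ≈ -10370.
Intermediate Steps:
P = 6/13 (P = 24*(1/52) = 6/13 ≈ 0.46154)
l = -11773/2 (l = (½)*(-11773) = -11773/2 ≈ -5886.5)
L(O) = -605/13 (L(O) = 6/13 - 47 = -605/13)
((573*(-5) - 13345) + L(0)) - l = ((573*(-5) - 13345) - 605/13) - 1*(-11773/2) = ((-2865 - 13345) - 605/13) + 11773/2 = (-16210 - 605/13) + 11773/2 = -211335/13 + 11773/2 = -269621/26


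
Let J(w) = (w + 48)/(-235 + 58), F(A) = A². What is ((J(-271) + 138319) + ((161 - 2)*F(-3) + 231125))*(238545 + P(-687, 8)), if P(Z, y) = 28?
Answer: 15661147965154/177 ≈ 8.8481e+10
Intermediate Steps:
J(w) = -16/59 - w/177 (J(w) = (48 + w)/(-177) = (48 + w)*(-1/177) = -16/59 - w/177)
((J(-271) + 138319) + ((161 - 2)*F(-3) + 231125))*(238545 + P(-687, 8)) = (((-16/59 - 1/177*(-271)) + 138319) + ((161 - 2)*(-3)² + 231125))*(238545 + 28) = (((-16/59 + 271/177) + 138319) + (159*9 + 231125))*238573 = ((223/177 + 138319) + (1431 + 231125))*238573 = (24482686/177 + 232556)*238573 = (65645098/177)*238573 = 15661147965154/177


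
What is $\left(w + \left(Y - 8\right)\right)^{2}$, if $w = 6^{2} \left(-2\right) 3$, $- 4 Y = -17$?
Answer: $\frac{772641}{16} \approx 48290.0$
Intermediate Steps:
$Y = \frac{17}{4}$ ($Y = \left(- \frac{1}{4}\right) \left(-17\right) = \frac{17}{4} \approx 4.25$)
$w = -216$ ($w = 36 \left(-2\right) 3 = \left(-72\right) 3 = -216$)
$\left(w + \left(Y - 8\right)\right)^{2} = \left(-216 + \left(\frac{17}{4} - 8\right)\right)^{2} = \left(-216 - \frac{15}{4}\right)^{2} = \left(- \frac{879}{4}\right)^{2} = \frac{772641}{16}$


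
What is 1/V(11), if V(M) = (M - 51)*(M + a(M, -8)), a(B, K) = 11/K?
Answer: -1/385 ≈ -0.0025974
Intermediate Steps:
V(M) = (-51 + M)*(-11/8 + M) (V(M) = (M - 51)*(M + 11/(-8)) = (-51 + M)*(M + 11*(-1/8)) = (-51 + M)*(M - 11/8) = (-51 + M)*(-11/8 + M))
1/V(11) = 1/(561/8 + 11**2 - 419/8*11) = 1/(561/8 + 121 - 4609/8) = 1/(-385) = -1/385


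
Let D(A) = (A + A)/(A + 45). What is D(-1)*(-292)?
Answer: 146/11 ≈ 13.273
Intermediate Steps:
D(A) = 2*A/(45 + A) (D(A) = (2*A)/(45 + A) = 2*A/(45 + A))
D(-1)*(-292) = (2*(-1)/(45 - 1))*(-292) = (2*(-1)/44)*(-292) = (2*(-1)*(1/44))*(-292) = -1/22*(-292) = 146/11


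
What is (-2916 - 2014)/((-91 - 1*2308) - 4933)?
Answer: 2465/3666 ≈ 0.67239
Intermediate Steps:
(-2916 - 2014)/((-91 - 1*2308) - 4933) = -4930/((-91 - 2308) - 4933) = -4930/(-2399 - 4933) = -4930/(-7332) = -4930*(-1/7332) = 2465/3666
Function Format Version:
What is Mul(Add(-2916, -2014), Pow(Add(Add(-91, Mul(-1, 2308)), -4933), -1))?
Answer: Rational(2465, 3666) ≈ 0.67239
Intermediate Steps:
Mul(Add(-2916, -2014), Pow(Add(Add(-91, Mul(-1, 2308)), -4933), -1)) = Mul(-4930, Pow(Add(Add(-91, -2308), -4933), -1)) = Mul(-4930, Pow(Add(-2399, -4933), -1)) = Mul(-4930, Pow(-7332, -1)) = Mul(-4930, Rational(-1, 7332)) = Rational(2465, 3666)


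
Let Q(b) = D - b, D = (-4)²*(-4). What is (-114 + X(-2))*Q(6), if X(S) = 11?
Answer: 7210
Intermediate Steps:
D = -64 (D = 16*(-4) = -64)
Q(b) = -64 - b
(-114 + X(-2))*Q(6) = (-114 + 11)*(-64 - 1*6) = -103*(-64 - 6) = -103*(-70) = 7210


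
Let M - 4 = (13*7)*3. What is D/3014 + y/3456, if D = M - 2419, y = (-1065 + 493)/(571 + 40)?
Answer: -43507745/61196256 ≈ -0.71095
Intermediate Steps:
M = 277 (M = 4 + (13*7)*3 = 4 + 91*3 = 4 + 273 = 277)
y = -44/47 (y = -572/611 = -572*1/611 = -44/47 ≈ -0.93617)
D = -2142 (D = 277 - 2419 = -2142)
D/3014 + y/3456 = -2142/3014 - 44/47/3456 = -2142*1/3014 - 44/47*1/3456 = -1071/1507 - 11/40608 = -43507745/61196256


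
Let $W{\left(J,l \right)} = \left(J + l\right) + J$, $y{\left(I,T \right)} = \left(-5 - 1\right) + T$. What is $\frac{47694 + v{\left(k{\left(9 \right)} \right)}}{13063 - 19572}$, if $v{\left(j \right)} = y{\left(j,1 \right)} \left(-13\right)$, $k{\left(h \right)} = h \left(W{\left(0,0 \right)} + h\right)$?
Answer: $- \frac{47759}{6509} \approx -7.3374$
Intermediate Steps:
$y{\left(I,T \right)} = -6 + T$
$W{\left(J,l \right)} = l + 2 J$
$k{\left(h \right)} = h^{2}$ ($k{\left(h \right)} = h \left(\left(0 + 2 \cdot 0\right) + h\right) = h \left(\left(0 + 0\right) + h\right) = h \left(0 + h\right) = h h = h^{2}$)
$v{\left(j \right)} = 65$ ($v{\left(j \right)} = \left(-6 + 1\right) \left(-13\right) = \left(-5\right) \left(-13\right) = 65$)
$\frac{47694 + v{\left(k{\left(9 \right)} \right)}}{13063 - 19572} = \frac{47694 + 65}{13063 - 19572} = \frac{47759}{-6509} = 47759 \left(- \frac{1}{6509}\right) = - \frac{47759}{6509}$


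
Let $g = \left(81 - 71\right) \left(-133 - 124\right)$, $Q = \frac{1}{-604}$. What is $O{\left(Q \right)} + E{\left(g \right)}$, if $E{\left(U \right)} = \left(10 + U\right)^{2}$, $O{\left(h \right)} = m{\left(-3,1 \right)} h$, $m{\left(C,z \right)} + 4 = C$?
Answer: $\frac{3958374407}{604} \approx 6.5536 \cdot 10^{6}$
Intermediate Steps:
$m{\left(C,z \right)} = -4 + C$
$Q = - \frac{1}{604} \approx -0.0016556$
$O{\left(h \right)} = - 7 h$ ($O{\left(h \right)} = \left(-4 - 3\right) h = - 7 h$)
$g = -2570$ ($g = 10 \left(-257\right) = -2570$)
$O{\left(Q \right)} + E{\left(g \right)} = \left(-7\right) \left(- \frac{1}{604}\right) + \left(10 - 2570\right)^{2} = \frac{7}{604} + \left(-2560\right)^{2} = \frac{7}{604} + 6553600 = \frac{3958374407}{604}$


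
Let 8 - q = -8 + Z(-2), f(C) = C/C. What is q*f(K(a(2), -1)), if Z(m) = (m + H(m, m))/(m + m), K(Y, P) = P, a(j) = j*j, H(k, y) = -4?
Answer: 29/2 ≈ 14.500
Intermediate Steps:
a(j) = j²
Z(m) = (-4 + m)/(2*m) (Z(m) = (m - 4)/(m + m) = (-4 + m)/((2*m)) = (-4 + m)*(1/(2*m)) = (-4 + m)/(2*m))
f(C) = 1
q = 29/2 (q = 8 - (-8 + (½)*(-4 - 2)/(-2)) = 8 - (-8 + (½)*(-½)*(-6)) = 8 - (-8 + 3/2) = 8 - 1*(-13/2) = 8 + 13/2 = 29/2 ≈ 14.500)
q*f(K(a(2), -1)) = (29/2)*1 = 29/2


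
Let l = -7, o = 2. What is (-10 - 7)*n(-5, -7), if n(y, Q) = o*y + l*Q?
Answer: -663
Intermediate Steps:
n(y, Q) = -7*Q + 2*y (n(y, Q) = 2*y - 7*Q = -7*Q + 2*y)
(-10 - 7)*n(-5, -7) = (-10 - 7)*(-7*(-7) + 2*(-5)) = -17*(49 - 10) = -17*39 = -663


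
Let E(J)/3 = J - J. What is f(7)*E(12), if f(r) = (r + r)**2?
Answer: 0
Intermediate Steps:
f(r) = 4*r**2 (f(r) = (2*r)**2 = 4*r**2)
E(J) = 0 (E(J) = 3*(J - J) = 3*0 = 0)
f(7)*E(12) = (4*7**2)*0 = (4*49)*0 = 196*0 = 0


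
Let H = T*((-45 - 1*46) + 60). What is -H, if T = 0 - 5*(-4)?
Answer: 620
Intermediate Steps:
T = 20 (T = 0 + 20 = 20)
H = -620 (H = 20*((-45 - 1*46) + 60) = 20*((-45 - 46) + 60) = 20*(-91 + 60) = 20*(-31) = -620)
-H = -1*(-620) = 620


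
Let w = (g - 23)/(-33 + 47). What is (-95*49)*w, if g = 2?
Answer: 13965/2 ≈ 6982.5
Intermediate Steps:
w = -3/2 (w = (2 - 23)/(-33 + 47) = -21/14 = -21*1/14 = -3/2 ≈ -1.5000)
(-95*49)*w = -95*49*(-3/2) = -4655*(-3/2) = 13965/2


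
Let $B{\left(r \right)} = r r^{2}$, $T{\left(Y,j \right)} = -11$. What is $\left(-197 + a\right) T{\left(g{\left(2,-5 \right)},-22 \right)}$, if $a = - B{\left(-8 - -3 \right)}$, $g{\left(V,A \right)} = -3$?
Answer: $792$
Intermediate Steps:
$B{\left(r \right)} = r^{3}$
$a = 125$ ($a = - \left(-8 - -3\right)^{3} = - \left(-8 + 3\right)^{3} = - \left(-5\right)^{3} = \left(-1\right) \left(-125\right) = 125$)
$\left(-197 + a\right) T{\left(g{\left(2,-5 \right)},-22 \right)} = \left(-197 + 125\right) \left(-11\right) = \left(-72\right) \left(-11\right) = 792$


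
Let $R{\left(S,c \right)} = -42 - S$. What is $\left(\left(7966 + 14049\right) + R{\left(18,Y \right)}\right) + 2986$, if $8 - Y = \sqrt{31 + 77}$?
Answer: $24941$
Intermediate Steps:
$Y = 8 - 6 \sqrt{3}$ ($Y = 8 - \sqrt{31 + 77} = 8 - \sqrt{108} = 8 - 6 \sqrt{3} \approx -2.3923$)
$\left(\left(7966 + 14049\right) + R{\left(18,Y \right)}\right) + 2986 = \left(\left(7966 + 14049\right) - 60\right) + 2986 = \left(22015 - 60\right) + 2986 = 21955 + 2986 = 24941$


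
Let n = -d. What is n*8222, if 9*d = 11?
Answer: -90442/9 ≈ -10049.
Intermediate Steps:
d = 11/9 (d = (1/9)*11 = 11/9 ≈ 1.2222)
n = -11/9 (n = -1*11/9 = -11/9 ≈ -1.2222)
n*8222 = -11/9*8222 = -90442/9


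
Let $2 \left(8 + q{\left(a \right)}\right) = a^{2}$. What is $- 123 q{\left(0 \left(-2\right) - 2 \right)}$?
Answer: $738$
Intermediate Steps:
$q{\left(a \right)} = -8 + \frac{a^{2}}{2}$
$- 123 q{\left(0 \left(-2\right) - 2 \right)} = - 123 \left(-8 + \frac{\left(0 \left(-2\right) - 2\right)^{2}}{2}\right) = - 123 \left(-8 + \frac{\left(0 - 2\right)^{2}}{2}\right) = - 123 \left(-8 + \frac{\left(-2\right)^{2}}{2}\right) = - 123 \left(-8 + \frac{1}{2} \cdot 4\right) = - 123 \left(-8 + 2\right) = \left(-123\right) \left(-6\right) = 738$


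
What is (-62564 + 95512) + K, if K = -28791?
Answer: 4157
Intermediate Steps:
(-62564 + 95512) + K = (-62564 + 95512) - 28791 = 32948 - 28791 = 4157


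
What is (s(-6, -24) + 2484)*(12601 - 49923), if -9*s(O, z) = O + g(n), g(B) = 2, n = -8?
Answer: -834519920/9 ≈ -9.2724e+7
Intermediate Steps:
s(O, z) = -2/9 - O/9 (s(O, z) = -(O + 2)/9 = -(2 + O)/9 = -2/9 - O/9)
(s(-6, -24) + 2484)*(12601 - 49923) = ((-2/9 - ⅑*(-6)) + 2484)*(12601 - 49923) = ((-2/9 + ⅔) + 2484)*(-37322) = (4/9 + 2484)*(-37322) = (22360/9)*(-37322) = -834519920/9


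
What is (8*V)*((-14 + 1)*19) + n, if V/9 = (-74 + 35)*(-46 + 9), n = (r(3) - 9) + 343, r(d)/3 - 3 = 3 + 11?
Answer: -25661927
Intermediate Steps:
r(d) = 51 (r(d) = 9 + 3*(3 + 11) = 9 + 3*14 = 9 + 42 = 51)
n = 385 (n = (51 - 9) + 343 = 42 + 343 = 385)
V = 12987 (V = 9*((-74 + 35)*(-46 + 9)) = 9*(-39*(-37)) = 9*1443 = 12987)
(8*V)*((-14 + 1)*19) + n = (8*12987)*((-14 + 1)*19) + 385 = 103896*(-13*19) + 385 = 103896*(-247) + 385 = -25662312 + 385 = -25661927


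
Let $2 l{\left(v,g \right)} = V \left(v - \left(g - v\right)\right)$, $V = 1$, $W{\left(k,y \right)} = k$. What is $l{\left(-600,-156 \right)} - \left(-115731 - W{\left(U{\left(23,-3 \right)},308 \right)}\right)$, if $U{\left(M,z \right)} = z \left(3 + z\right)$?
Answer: $115209$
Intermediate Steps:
$l{\left(v,g \right)} = v - \frac{g}{2}$ ($l{\left(v,g \right)} = \frac{1 \left(v - \left(g - v\right)\right)}{2} = \frac{1 \left(- g + 2 v\right)}{2} = \frac{- g + 2 v}{2} = v - \frac{g}{2}$)
$l{\left(-600,-156 \right)} - \left(-115731 - W{\left(U{\left(23,-3 \right)},308 \right)}\right) = \left(-600 - -78\right) - \left(-115731 - - 3 \left(3 - 3\right)\right) = \left(-600 + 78\right) - \left(-115731 - \left(-3\right) 0\right) = -522 - \left(-115731 - 0\right) = -522 - \left(-115731 + 0\right) = -522 - -115731 = -522 + 115731 = 115209$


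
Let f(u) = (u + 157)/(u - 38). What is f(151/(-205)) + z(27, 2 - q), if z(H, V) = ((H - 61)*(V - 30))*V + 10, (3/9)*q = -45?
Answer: -1319264890/2647 ≈ -4.9840e+5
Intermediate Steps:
q = -135 (q = 3*(-45) = -135)
z(H, V) = 10 + V*(-61 + H)*(-30 + V) (z(H, V) = ((-61 + H)*(-30 + V))*V + 10 = V*(-61 + H)*(-30 + V) + 10 = 10 + V*(-61 + H)*(-30 + V))
f(u) = (157 + u)/(-38 + u)
f(151/(-205)) + z(27, 2 - q) = (157 + 151/(-205))/(-38 + 151/(-205)) + (10 - 61*(2 - 1*(-135))² + 1830*(2 - 1*(-135)) + 27*(2 - 1*(-135))² - 30*27*(2 - 1*(-135))) = (157 + 151*(-1/205))/(-38 + 151*(-1/205)) + (10 - 61*(2 + 135)² + 1830*(2 + 135) + 27*(2 + 135)² - 30*27*(2 + 135)) = (157 - 151/205)/(-38 - 151/205) + (10 - 61*137² + 1830*137 + 27*137² - 30*27*137) = (32034/205)/(-7941/205) + (10 - 61*18769 + 250710 + 27*18769 - 110970) = -205/7941*32034/205 + (10 - 1144909 + 250710 + 506763 - 110970) = -10678/2647 - 498396 = -1319264890/2647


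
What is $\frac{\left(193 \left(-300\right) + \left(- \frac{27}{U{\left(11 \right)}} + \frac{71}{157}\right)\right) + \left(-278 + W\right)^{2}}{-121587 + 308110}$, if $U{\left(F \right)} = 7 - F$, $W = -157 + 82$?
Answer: $\frac{41897775}{117136444} \approx 0.35768$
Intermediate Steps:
$W = -75$
$\frac{\left(193 \left(-300\right) + \left(- \frac{27}{U{\left(11 \right)}} + \frac{71}{157}\right)\right) + \left(-278 + W\right)^{2}}{-121587 + 308110} = \frac{\left(193 \left(-300\right) - \left(- \frac{71}{157} + \frac{27}{7 - 11}\right)\right) + \left(-278 - 75\right)^{2}}{-121587 + 308110} = \frac{\left(-57900 - \left(- \frac{71}{157} + \frac{27}{7 - 11}\right)\right) + \left(-353\right)^{2}}{186523} = \left(\left(-57900 - \left(- \frac{71}{157} + \frac{27}{-4}\right)\right) + 124609\right) \frac{1}{186523} = \left(\left(-57900 + \left(\left(-27\right) \left(- \frac{1}{4}\right) + \frac{71}{157}\right)\right) + 124609\right) \frac{1}{186523} = \left(\left(-57900 + \left(\frac{27}{4} + \frac{71}{157}\right)\right) + 124609\right) \frac{1}{186523} = \left(\left(-57900 + \frac{4523}{628}\right) + 124609\right) \frac{1}{186523} = \left(- \frac{36356677}{628} + 124609\right) \frac{1}{186523} = \frac{41897775}{628} \cdot \frac{1}{186523} = \frac{41897775}{117136444}$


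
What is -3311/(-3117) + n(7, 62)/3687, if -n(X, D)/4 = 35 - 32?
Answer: 4056751/3830793 ≈ 1.0590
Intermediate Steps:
n(X, D) = -12 (n(X, D) = -4*(35 - 32) = -4*3 = -12)
-3311/(-3117) + n(7, 62)/3687 = -3311/(-3117) - 12/3687 = -3311*(-1/3117) - 12*1/3687 = 3311/3117 - 4/1229 = 4056751/3830793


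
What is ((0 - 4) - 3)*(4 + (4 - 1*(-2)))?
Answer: -70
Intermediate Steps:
((0 - 4) - 3)*(4 + (4 - 1*(-2))) = (-4 - 3)*(4 + (4 + 2)) = -7*(4 + 6) = -7*10 = -70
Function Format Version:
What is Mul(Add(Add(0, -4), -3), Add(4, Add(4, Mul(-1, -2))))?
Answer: -70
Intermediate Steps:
Mul(Add(Add(0, -4), -3), Add(4, Add(4, Mul(-1, -2)))) = Mul(Add(-4, -3), Add(4, Add(4, 2))) = Mul(-7, Add(4, 6)) = Mul(-7, 10) = -70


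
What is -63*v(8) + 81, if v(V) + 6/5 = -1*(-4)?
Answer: -477/5 ≈ -95.400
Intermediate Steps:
v(V) = 14/5 (v(V) = -6/5 - 1*(-4) = -6/5 + 4 = 14/5)
-63*v(8) + 81 = -63*14/5 + 81 = -882/5 + 81 = -477/5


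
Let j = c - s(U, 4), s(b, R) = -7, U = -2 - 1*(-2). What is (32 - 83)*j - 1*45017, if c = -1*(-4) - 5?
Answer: -45323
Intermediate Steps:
U = 0 (U = -2 + 2 = 0)
c = -1 (c = 4 - 5 = -1)
j = 6 (j = -1 - 1*(-7) = -1 + 7 = 6)
(32 - 83)*j - 1*45017 = (32 - 83)*6 - 1*45017 = -51*6 - 45017 = -306 - 45017 = -45323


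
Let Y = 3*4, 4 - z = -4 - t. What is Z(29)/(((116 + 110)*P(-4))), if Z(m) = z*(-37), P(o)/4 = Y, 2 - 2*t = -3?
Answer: -259/7232 ≈ -0.035813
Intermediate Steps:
t = 5/2 (t = 1 - ½*(-3) = 1 + 3/2 = 5/2 ≈ 2.5000)
z = 21/2 (z = 4 - (-4 - 1*5/2) = 4 - (-4 - 5/2) = 4 - 1*(-13/2) = 4 + 13/2 = 21/2 ≈ 10.500)
Y = 12
P(o) = 48 (P(o) = 4*12 = 48)
Z(m) = -777/2 (Z(m) = (21/2)*(-37) = -777/2)
Z(29)/(((116 + 110)*P(-4))) = -777*1/(48*(116 + 110))/2 = -777/(2*(226*48)) = -777/2/10848 = -777/2*1/10848 = -259/7232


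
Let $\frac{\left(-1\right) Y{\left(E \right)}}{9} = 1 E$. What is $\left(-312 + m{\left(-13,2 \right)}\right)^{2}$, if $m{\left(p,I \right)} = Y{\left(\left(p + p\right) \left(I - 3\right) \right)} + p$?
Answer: $312481$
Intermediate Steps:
$Y{\left(E \right)} = - 9 E$ ($Y{\left(E \right)} = - 9 \cdot 1 E = - 9 E$)
$m{\left(p,I \right)} = p - 18 p \left(-3 + I\right)$ ($m{\left(p,I \right)} = - 9 \left(p + p\right) \left(I - 3\right) + p = - 9 \cdot 2 p \left(-3 + I\right) + p = - 18 p \left(-3 + I\right) + p = p - 18 p \left(-3 + I\right)$)
$\left(-312 + m{\left(-13,2 \right)}\right)^{2} = \left(-312 - 13 \left(55 - 36\right)\right)^{2} = \left(-312 - 247\right)^{2} = \left(-559\right)^{2} = 312481$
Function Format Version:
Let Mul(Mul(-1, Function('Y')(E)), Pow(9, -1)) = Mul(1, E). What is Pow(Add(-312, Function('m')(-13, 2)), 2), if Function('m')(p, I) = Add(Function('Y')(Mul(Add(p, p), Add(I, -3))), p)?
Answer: 312481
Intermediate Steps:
Function('Y')(E) = Mul(-9, E) (Function('Y')(E) = Mul(-9, Mul(1, E)) = Mul(-9, E))
Function('m')(p, I) = Add(p, Mul(-18, p, Add(-3, I))) (Function('m')(p, I) = Add(Mul(-9, Mul(Add(p, p), Add(I, -3))), p) = Add(Mul(-9, Mul(Mul(2, p), Add(-3, I))), p) = Add(Mul(-9, Mul(2, p, Add(-3, I))), p) = Add(Mul(-18, p, Add(-3, I)), p) = Add(p, Mul(-18, p, Add(-3, I))))
Pow(Add(-312, Function('m')(-13, 2)), 2) = Pow(Add(-312, Mul(-13, Add(55, Mul(-18, 2)))), 2) = Pow(Add(-312, Mul(-13, Add(55, -36))), 2) = Pow(Add(-312, Mul(-13, 19)), 2) = Pow(Add(-312, -247), 2) = Pow(-559, 2) = 312481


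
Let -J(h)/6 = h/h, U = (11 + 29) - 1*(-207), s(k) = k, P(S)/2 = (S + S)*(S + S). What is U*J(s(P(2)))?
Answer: -1482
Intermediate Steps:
P(S) = 8*S² (P(S) = 2*((S + S)*(S + S)) = 2*((2*S)*(2*S)) = 2*(4*S²) = 8*S²)
U = 247 (U = 40 + 207 = 247)
J(h) = -6 (J(h) = -6*h/h = -6*1 = -6)
U*J(s(P(2))) = 247*(-6) = -1482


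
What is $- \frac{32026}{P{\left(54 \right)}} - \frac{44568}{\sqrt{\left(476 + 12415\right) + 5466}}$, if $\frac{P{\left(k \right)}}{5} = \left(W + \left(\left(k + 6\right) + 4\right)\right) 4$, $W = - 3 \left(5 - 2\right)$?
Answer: $- \frac{16013}{550} - \frac{14856 \sqrt{18357}}{6119} \approx -358.06$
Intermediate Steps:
$W = -9$ ($W = \left(-3\right) 3 = -9$)
$P{\left(k \right)} = 20 + 20 k$ ($P{\left(k \right)} = 5 \left(-9 + \left(\left(k + 6\right) + 4\right)\right) 4 = 5 \left(-9 + \left(\left(6 + k\right) + 4\right)\right) 4 = 5 \left(-9 + \left(10 + k\right)\right) 4 = 5 \left(1 + k\right) 4 = 5 \left(4 + 4 k\right) = 20 + 20 k$)
$- \frac{32026}{P{\left(54 \right)}} - \frac{44568}{\sqrt{\left(476 + 12415\right) + 5466}} = - \frac{32026}{20 + 20 \cdot 54} - \frac{44568}{\sqrt{\left(476 + 12415\right) + 5466}} = - \frac{32026}{20 + 1080} - \frac{44568}{\sqrt{12891 + 5466}} = - \frac{32026}{1100} - \frac{44568}{\sqrt{18357}} = \left(-32026\right) \frac{1}{1100} - 44568 \frac{\sqrt{18357}}{18357} = - \frac{16013}{550} - \frac{14856 \sqrt{18357}}{6119}$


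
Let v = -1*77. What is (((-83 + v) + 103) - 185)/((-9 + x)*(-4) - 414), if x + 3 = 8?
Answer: 121/199 ≈ 0.60804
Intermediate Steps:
x = 5 (x = -3 + 8 = 5)
v = -77
(((-83 + v) + 103) - 185)/((-9 + x)*(-4) - 414) = (((-83 - 77) + 103) - 185)/((-9 + 5)*(-4) - 414) = ((-160 + 103) - 185)/(-4*(-4) - 414) = (-57 - 185)/(16 - 414) = -242/(-398) = -242*(-1/398) = 121/199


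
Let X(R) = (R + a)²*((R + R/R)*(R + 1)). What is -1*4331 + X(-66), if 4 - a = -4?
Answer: 14208569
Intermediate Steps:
a = 8 (a = 4 - 1*(-4) = 4 + 4 = 8)
X(R) = (1 + R)²*(8 + R)² (X(R) = (R + 8)²*((R + R/R)*(R + 1)) = (8 + R)²*((R + 1)*(1 + R)) = (8 + R)²*((1 + R)*(1 + R)) = (8 + R)²*(1 + R)² = (1 + R)²*(8 + R)²)
-1*4331 + X(-66) = -1*4331 + (8 - 66)²*(1 + (-66)² + 2*(-66)) = -4331 + (-58)²*(1 + 4356 - 132) = -4331 + 3364*4225 = -4331 + 14212900 = 14208569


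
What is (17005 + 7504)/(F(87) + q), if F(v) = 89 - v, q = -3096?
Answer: -24509/3094 ≈ -7.9215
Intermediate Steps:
(17005 + 7504)/(F(87) + q) = (17005 + 7504)/((89 - 1*87) - 3096) = 24509/((89 - 87) - 3096) = 24509/(2 - 3096) = 24509/(-3094) = 24509*(-1/3094) = -24509/3094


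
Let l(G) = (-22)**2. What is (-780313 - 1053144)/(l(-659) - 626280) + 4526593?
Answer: 2832725626485/625796 ≈ 4.5266e+6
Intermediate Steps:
l(G) = 484
(-780313 - 1053144)/(l(-659) - 626280) + 4526593 = (-780313 - 1053144)/(484 - 626280) + 4526593 = -1833457/(-625796) + 4526593 = -1833457*(-1/625796) + 4526593 = 1833457/625796 + 4526593 = 2832725626485/625796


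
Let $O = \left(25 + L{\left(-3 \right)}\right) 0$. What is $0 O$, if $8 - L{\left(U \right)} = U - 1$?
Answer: $0$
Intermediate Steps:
$L{\left(U \right)} = 9 - U$ ($L{\left(U \right)} = 8 - \left(U - 1\right) = 8 - \left(-1 + U\right) = 9 - U$)
$O = 0$ ($O = \left(25 + \left(9 - -3\right)\right) 0 = \left(25 + \left(9 + 3\right)\right) 0 = \left(25 + 12\right) 0 = 37 \cdot 0 = 0$)
$0 O = 0 \cdot 0 = 0$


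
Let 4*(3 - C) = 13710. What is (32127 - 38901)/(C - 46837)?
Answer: 13548/100523 ≈ 0.13478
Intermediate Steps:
C = -6849/2 (C = 3 - ¼*13710 = 3 - 6855/2 = -6849/2 ≈ -3424.5)
(32127 - 38901)/(C - 46837) = (32127 - 38901)/(-6849/2 - 46837) = -6774/(-100523/2) = -6774*(-2/100523) = 13548/100523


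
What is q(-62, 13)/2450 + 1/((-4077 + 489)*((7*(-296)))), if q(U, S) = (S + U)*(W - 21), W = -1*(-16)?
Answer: 3717173/37171680 ≈ 0.10000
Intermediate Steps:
W = 16
q(U, S) = -5*S - 5*U (q(U, S) = (S + U)*(16 - 21) = (S + U)*(-5) = -5*S - 5*U)
q(-62, 13)/2450 + 1/((-4077 + 489)*((7*(-296)))) = (-5*13 - 5*(-62))/2450 + 1/((-4077 + 489)*((7*(-296)))) = (-65 + 310)*(1/2450) + 1/(-3588*(-2072)) = 245*(1/2450) - 1/3588*(-1/2072) = ⅒ + 1/7434336 = 3717173/37171680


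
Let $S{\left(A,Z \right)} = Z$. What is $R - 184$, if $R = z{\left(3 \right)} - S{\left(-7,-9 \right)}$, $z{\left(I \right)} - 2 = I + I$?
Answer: $-167$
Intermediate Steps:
$z{\left(I \right)} = 2 + 2 I$ ($z{\left(I \right)} = 2 + \left(I + I\right) = 2 + 2 I$)
$R = 17$ ($R = \left(2 + 2 \cdot 3\right) - -9 = \left(2 + 6\right) + 9 = 8 + 9 = 17$)
$R - 184 = 17 - 184 = -167$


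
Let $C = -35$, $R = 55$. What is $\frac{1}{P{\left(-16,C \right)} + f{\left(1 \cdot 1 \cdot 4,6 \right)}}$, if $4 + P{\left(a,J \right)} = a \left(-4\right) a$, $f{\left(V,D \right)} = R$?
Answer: $- \frac{1}{973} \approx -0.0010277$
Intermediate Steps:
$f{\left(V,D \right)} = 55$
$P{\left(a,J \right)} = -4 - 4 a^{2}$ ($P{\left(a,J \right)} = -4 + a \left(-4\right) a = -4 + - 4 a a = -4 - 4 a^{2}$)
$\frac{1}{P{\left(-16,C \right)} + f{\left(1 \cdot 1 \cdot 4,6 \right)}} = \frac{1}{\left(-4 - 4 \left(-16\right)^{2}\right) + 55} = \frac{1}{\left(-4 - 1024\right) + 55} = \frac{1}{-1028 + 55} = \frac{1}{-973} = - \frac{1}{973}$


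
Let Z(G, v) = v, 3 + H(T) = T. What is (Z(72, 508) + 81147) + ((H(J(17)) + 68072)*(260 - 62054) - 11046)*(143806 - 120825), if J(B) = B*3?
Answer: -96736642468151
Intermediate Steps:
J(B) = 3*B
H(T) = -3 + T
(Z(72, 508) + 81147) + ((H(J(17)) + 68072)*(260 - 62054) - 11046)*(143806 - 120825) = (508 + 81147) + (((-3 + 3*17) + 68072)*(260 - 62054) - 11046)*(143806 - 120825) = 81655 + (((-3 + 51) + 68072)*(-61794) - 11046)*22981 = 81655 + ((48 + 68072)*(-61794) - 11046)*22981 = 81655 + (68120*(-61794) - 11046)*22981 = 81655 + (-4209407280 - 11046)*22981 = 81655 - 4209418326*22981 = 81655 - 96736642549806 = -96736642468151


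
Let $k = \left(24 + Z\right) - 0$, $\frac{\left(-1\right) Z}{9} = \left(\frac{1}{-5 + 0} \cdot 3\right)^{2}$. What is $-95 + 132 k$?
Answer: $\frac{66133}{25} \approx 2645.3$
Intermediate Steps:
$Z = - \frac{81}{25}$ ($Z = - 9 \left(\frac{1}{-5 + 0} \cdot 3\right)^{2} = - 9 \left(\frac{1}{-5} \cdot 3\right)^{2} = - 9 \left(\left(- \frac{1}{5}\right) 3\right)^{2} = - 9 \left(- \frac{3}{5}\right)^{2} = \left(-9\right) \frac{9}{25} = - \frac{81}{25} \approx -3.24$)
$k = \frac{519}{25}$ ($k = \left(24 - \frac{81}{25}\right) - 0 = \frac{519}{25} + 0 = \frac{519}{25} \approx 20.76$)
$-95 + 132 k = -95 + 132 \cdot \frac{519}{25} = -95 + \frac{68508}{25} = \frac{66133}{25}$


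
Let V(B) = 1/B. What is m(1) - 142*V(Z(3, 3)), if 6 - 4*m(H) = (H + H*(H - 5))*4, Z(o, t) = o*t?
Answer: -203/18 ≈ -11.278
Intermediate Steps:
m(H) = 3/2 - H - H*(-5 + H) (m(H) = 3/2 - (H + H*(H - 5))*4/4 = 3/2 - (H + H*(-5 + H))*4/4 = 3/2 - (4*H + 4*H*(-5 + H))/4 = 3/2 + (-H - H*(-5 + H)) = 3/2 - H - H*(-5 + H))
m(1) - 142*V(Z(3, 3)) = (3/2 - 1*1² + 4*1) - 142/(3*3) = (3/2 - 1*1 + 4) - 142/9 = (3/2 - 1 + 4) - 142*⅑ = 9/2 - 142/9 = -203/18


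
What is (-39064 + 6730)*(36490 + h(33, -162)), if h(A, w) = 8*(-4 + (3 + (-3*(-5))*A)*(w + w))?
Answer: 40558411572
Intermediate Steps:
h(A, w) = -32 + 16*w*(3 + 15*A) (h(A, w) = 8*(-4 + (3 + 15*A)*(2*w)) = 8*(-4 + 2*w*(3 + 15*A)) = -32 + 16*w*(3 + 15*A))
(-39064 + 6730)*(36490 + h(33, -162)) = (-39064 + 6730)*(36490 + (-32 + 48*(-162) + 240*33*(-162))) = -32334*(36490 + (-32 - 7776 - 1283040)) = -32334*(36490 - 1290848) = -32334*(-1254358) = 40558411572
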